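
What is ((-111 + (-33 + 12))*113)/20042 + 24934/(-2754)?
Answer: -12291043/1254447 ≈ -9.7980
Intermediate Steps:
((-111 + (-33 + 12))*113)/20042 + 24934/(-2754) = ((-111 - 21)*113)*(1/20042) + 24934*(-1/2754) = -132*113*(1/20042) - 12467/1377 = -14916*1/20042 - 12467/1377 = -678/911 - 12467/1377 = -12291043/1254447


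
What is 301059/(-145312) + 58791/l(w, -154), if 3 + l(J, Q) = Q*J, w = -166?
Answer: 847668693/3714320032 ≈ 0.22822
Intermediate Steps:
l(J, Q) = -3 + J*Q (l(J, Q) = -3 + Q*J = -3 + J*Q)
301059/(-145312) + 58791/l(w, -154) = 301059/(-145312) + 58791/(-3 - 166*(-154)) = 301059*(-1/145312) + 58791/(-3 + 25564) = -301059/145312 + 58791/25561 = 847668693/3714320032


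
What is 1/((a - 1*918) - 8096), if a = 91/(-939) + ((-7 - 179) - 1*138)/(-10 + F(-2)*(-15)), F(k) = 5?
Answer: -79815/719155909 ≈ -0.00011098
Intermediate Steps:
a = 296501/79815 (a = 91/(-939) + ((-7 - 179) - 1*138)/(-10 + 5*(-15)) = 91*(-1/939) + (-186 - 138)/(-10 - 75) = -91/939 - 324/(-85) = -91/939 - 324*(-1/85) = -91/939 + 324/85 = 296501/79815 ≈ 3.7149)
1/((a - 1*918) - 8096) = 1/((296501/79815 - 1*918) - 8096) = 1/((296501/79815 - 918) - 8096) = 1/(-72973669/79815 - 8096) = 1/(-719155909/79815) = -79815/719155909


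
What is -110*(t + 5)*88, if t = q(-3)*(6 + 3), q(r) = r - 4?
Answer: 561440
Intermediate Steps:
q(r) = -4 + r
t = -63 (t = (-4 - 3)*(6 + 3) = -7*9 = -63)
-110*(t + 5)*88 = -110*(-63 + 5)*88 = -110*(-58)*88 = -22*(-290)*88 = 6380*88 = 561440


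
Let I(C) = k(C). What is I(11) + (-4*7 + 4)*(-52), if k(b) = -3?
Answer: 1245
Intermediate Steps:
I(C) = -3
I(11) + (-4*7 + 4)*(-52) = -3 + (-4*7 + 4)*(-52) = -3 + (-28 + 4)*(-52) = -3 - 24*(-52) = -3 + 1248 = 1245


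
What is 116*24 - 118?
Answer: 2666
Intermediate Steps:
116*24 - 118 = 2784 - 118 = 2666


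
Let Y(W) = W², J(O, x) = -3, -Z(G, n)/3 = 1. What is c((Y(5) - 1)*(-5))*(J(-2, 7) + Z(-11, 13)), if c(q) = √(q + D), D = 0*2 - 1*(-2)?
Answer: -6*I*√118 ≈ -65.177*I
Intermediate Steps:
Z(G, n) = -3 (Z(G, n) = -3*1 = -3)
D = 2 (D = 0 + 2 = 2)
c(q) = √(2 + q) (c(q) = √(q + 2) = √(2 + q))
c((Y(5) - 1)*(-5))*(J(-2, 7) + Z(-11, 13)) = √(2 + (5² - 1)*(-5))*(-3 - 3) = √(2 + (25 - 1)*(-5))*(-6) = √(2 + 24*(-5))*(-6) = √(2 - 120)*(-6) = √(-118)*(-6) = (I*√118)*(-6) = -6*I*√118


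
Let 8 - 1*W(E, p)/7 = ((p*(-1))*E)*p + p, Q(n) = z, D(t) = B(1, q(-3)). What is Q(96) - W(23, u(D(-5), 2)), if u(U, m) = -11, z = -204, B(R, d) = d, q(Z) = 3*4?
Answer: -19818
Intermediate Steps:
q(Z) = 12
D(t) = 12
Q(n) = -204
W(E, p) = 56 - 7*p + 7*E*p**2 (W(E, p) = 56 - 7*(((p*(-1))*E)*p + p) = 56 - 7*(((-p)*E)*p + p) = 56 - 7*((-E*p)*p + p) = 56 - 7*(-E*p**2 + p) = 56 - 7*(p - E*p**2) = 56 + (-7*p + 7*E*p**2) = 56 - 7*p + 7*E*p**2)
Q(96) - W(23, u(D(-5), 2)) = -204 - (56 - 7*(-11) + 7*23*(-11)**2) = -204 - (56 + 77 + 7*23*121) = -204 - (56 + 77 + 19481) = -204 - 1*19614 = -204 - 19614 = -19818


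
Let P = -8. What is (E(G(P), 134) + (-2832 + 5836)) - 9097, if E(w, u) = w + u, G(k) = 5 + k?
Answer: -5962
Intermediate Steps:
E(w, u) = u + w
(E(G(P), 134) + (-2832 + 5836)) - 9097 = ((134 + (5 - 8)) + (-2832 + 5836)) - 9097 = ((134 - 3) + 3004) - 9097 = (131 + 3004) - 9097 = 3135 - 9097 = -5962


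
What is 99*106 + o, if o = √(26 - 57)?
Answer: 10494 + I*√31 ≈ 10494.0 + 5.5678*I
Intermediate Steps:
o = I*√31 (o = √(-31) = I*√31 ≈ 5.5678*I)
99*106 + o = 99*106 + I*√31 = 10494 + I*√31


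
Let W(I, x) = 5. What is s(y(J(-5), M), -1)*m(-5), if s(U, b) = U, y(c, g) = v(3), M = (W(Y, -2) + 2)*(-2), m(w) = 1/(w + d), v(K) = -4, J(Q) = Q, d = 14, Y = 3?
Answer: -4/9 ≈ -0.44444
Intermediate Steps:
m(w) = 1/(14 + w) (m(w) = 1/(w + 14) = 1/(14 + w))
M = -14 (M = (5 + 2)*(-2) = 7*(-2) = -14)
y(c, g) = -4
s(y(J(-5), M), -1)*m(-5) = -4/(14 - 5) = -4/9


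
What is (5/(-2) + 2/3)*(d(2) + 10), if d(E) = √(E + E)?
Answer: -22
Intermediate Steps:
d(E) = √2*√E (d(E) = √(2*E) = √2*√E)
(5/(-2) + 2/3)*(d(2) + 10) = (5/(-2) + 2/3)*(√2*√2 + 10) = (5*(-½) + 2*(⅓))*(2 + 10) = (-5/2 + ⅔)*12 = -11/6*12 = -22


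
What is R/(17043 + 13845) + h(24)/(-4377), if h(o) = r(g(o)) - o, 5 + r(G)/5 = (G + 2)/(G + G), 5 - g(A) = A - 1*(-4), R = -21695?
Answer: -716956063/1036508616 ≈ -0.69170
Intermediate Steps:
g(A) = 1 - A (g(A) = 5 - (A - 1*(-4)) = 5 - (A + 4) = 5 - (4 + A) = 5 + (-4 - A) = 1 - A)
r(G) = -25 + 5*(2 + G)/(2*G) (r(G) = -25 + 5*((G + 2)/(G + G)) = -25 + 5*((2 + G)/((2*G))) = -25 + 5*((2 + G)*(1/(2*G))) = -25 + 5*((2 + G)/(2*G)) = -25 + 5*(2 + G)/(2*G))
h(o) = -45/2 - o + 5/(1 - o) (h(o) = (-45/2 + 5/(1 - o)) - o = -45/2 - o + 5/(1 - o))
R/(17043 + 13845) + h(24)/(-4377) = -21695/(17043 + 13845) + ((35 - 43*24 - 2*24²)/(2*(-1 + 24)))/(-4377) = -21695/30888 + ((½)*(35 - 1032 - 2*576)/23)*(-1/4377) = -21695*1/30888 + ((½)*(1/23)*(35 - 1032 - 1152))*(-1/4377) = -21695/30888 + ((½)*(1/23)*(-2149))*(-1/4377) = -21695/30888 - 2149/46*(-1/4377) = -21695/30888 + 2149/201342 = -716956063/1036508616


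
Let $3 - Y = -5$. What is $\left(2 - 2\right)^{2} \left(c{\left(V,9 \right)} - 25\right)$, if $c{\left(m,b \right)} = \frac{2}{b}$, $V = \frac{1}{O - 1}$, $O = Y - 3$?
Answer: $0$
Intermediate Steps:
$Y = 8$ ($Y = 3 - -5 = 3 + 5 = 8$)
$O = 5$ ($O = 8 - 3 = 5$)
$V = \frac{1}{4}$ ($V = \frac{1}{5 - 1} = \frac{1}{4} \approx 0.25$)
$\left(2 - 2\right)^{2} \left(c{\left(V,9 \right)} - 25\right) = \left(2 - 2\right)^{2} \left(\frac{2}{9} - 25\right) = 0^{2} \left(2 \cdot \frac{1}{9} - 25\right) = 0 \left(\frac{2}{9} - 25\right) = 0 \left(- \frac{223}{9}\right) = 0$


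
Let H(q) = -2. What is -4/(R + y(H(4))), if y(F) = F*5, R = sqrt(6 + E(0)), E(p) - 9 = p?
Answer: 8/17 + 4*sqrt(15)/85 ≈ 0.65285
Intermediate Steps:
E(p) = 9 + p
R = sqrt(15) (R = sqrt(6 + (9 + 0)) = sqrt(6 + 9) = sqrt(15) ≈ 3.8730)
y(F) = 5*F
-4/(R + y(H(4))) = -4/(sqrt(15) + 5*(-2)) = -4/(sqrt(15) - 10) = -4/(-10 + sqrt(15))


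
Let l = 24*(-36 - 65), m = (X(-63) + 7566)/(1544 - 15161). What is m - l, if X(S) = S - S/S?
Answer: 33000106/13617 ≈ 2423.4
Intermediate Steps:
X(S) = -1 + S (X(S) = S - 1*1 = S - 1 = -1 + S)
m = -7502/13617 (m = ((-1 - 63) + 7566)/(1544 - 15161) = (-64 + 7566)/(-13617) = 7502*(-1/13617) = -7502/13617 ≈ -0.55093)
l = -2424 (l = 24*(-101) = -2424)
m - l = -7502/13617 - 1*(-2424) = -7502/13617 + 2424 = 33000106/13617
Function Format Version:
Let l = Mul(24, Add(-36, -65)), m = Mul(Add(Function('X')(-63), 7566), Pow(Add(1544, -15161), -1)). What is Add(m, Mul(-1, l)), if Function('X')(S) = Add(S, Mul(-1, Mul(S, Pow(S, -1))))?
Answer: Rational(33000106, 13617) ≈ 2423.4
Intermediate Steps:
Function('X')(S) = Add(-1, S) (Function('X')(S) = Add(S, Mul(-1, 1)) = Add(S, -1) = Add(-1, S))
m = Rational(-7502, 13617) (m = Mul(Add(Add(-1, -63), 7566), Pow(Add(1544, -15161), -1)) = Mul(Add(-64, 7566), Pow(-13617, -1)) = Mul(7502, Rational(-1, 13617)) = Rational(-7502, 13617) ≈ -0.55093)
l = -2424 (l = Mul(24, -101) = -2424)
Add(m, Mul(-1, l)) = Add(Rational(-7502, 13617), Mul(-1, -2424)) = Add(Rational(-7502, 13617), 2424) = Rational(33000106, 13617)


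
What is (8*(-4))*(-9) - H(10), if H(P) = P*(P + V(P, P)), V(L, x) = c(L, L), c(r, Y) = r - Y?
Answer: 188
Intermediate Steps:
V(L, x) = 0 (V(L, x) = L - L = 0)
H(P) = P² (H(P) = P*(P + 0) = P*P = P²)
(8*(-4))*(-9) - H(10) = (8*(-4))*(-9) - 1*10² = -32*(-9) - 1*100 = 288 - 100 = 188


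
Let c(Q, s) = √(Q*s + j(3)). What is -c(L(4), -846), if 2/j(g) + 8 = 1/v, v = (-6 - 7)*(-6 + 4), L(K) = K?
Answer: -2*I*√4028105/69 ≈ -58.174*I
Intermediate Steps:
v = 26 (v = -13*(-2) = 26)
j(g) = -52/207 (j(g) = 2/(-8 + 1/26) = 2/(-207/26) = 2*(-26/207) = -52/207)
c(Q, s) = √(-52/207 + Q*s) (c(Q, s) = √(Q*s - 52/207) = √(-52/207 + Q*s))
-c(L(4), -846) = -√(-1196 + 4761*4*(-846))/69 = -√(-1196 - 16111224)/69 = -√(-16112420)/69 = -2*I*√4028105/69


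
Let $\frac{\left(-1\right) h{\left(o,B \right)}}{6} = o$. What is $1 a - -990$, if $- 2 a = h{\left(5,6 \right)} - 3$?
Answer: $\frac{2013}{2} \approx 1006.5$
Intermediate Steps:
$h{\left(o,B \right)} = - 6 o$
$a = \frac{33}{2}$ ($a = - \frac{\left(-6\right) 5 - 3}{2} = - \frac{-30 - 3}{2} = \left(- \frac{1}{2}\right) \left(-33\right) = \frac{33}{2} \approx 16.5$)
$1 a - -990 = 1 \cdot \frac{33}{2} - -990 = \frac{33}{2} + 990 = \frac{2013}{2}$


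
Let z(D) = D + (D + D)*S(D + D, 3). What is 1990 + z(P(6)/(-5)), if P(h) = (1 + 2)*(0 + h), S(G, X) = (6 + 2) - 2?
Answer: 9716/5 ≈ 1943.2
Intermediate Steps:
S(G, X) = 6 (S(G, X) = 8 - 2 = 6)
P(h) = 3*h
z(D) = 13*D (z(D) = D + (D + D)*6 = D + (2*D)*6 = D + 12*D = 13*D)
1990 + z(P(6)/(-5)) = 1990 + 13*((3*6)/(-5)) = 1990 + 13*(18*(-1/5)) = 1990 + 13*(-18/5) = 1990 - 234/5 = 9716/5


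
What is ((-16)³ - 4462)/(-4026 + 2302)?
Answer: 4279/862 ≈ 4.9640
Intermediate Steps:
((-16)³ - 4462)/(-4026 + 2302) = (-4096 - 4462)/(-1724) = -8558*(-1/1724) = 4279/862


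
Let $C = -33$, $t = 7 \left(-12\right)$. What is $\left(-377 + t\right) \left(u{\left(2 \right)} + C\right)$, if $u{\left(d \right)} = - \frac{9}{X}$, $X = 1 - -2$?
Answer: $16596$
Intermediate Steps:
$X = 3$ ($X = 1 + 2 = 3$)
$u{\left(d \right)} = -3$ ($u{\left(d \right)} = - \frac{9}{3} = \left(-9\right) \frac{1}{3} = -3$)
$t = -84$
$\left(-377 + t\right) \left(u{\left(2 \right)} + C\right) = \left(-377 - 84\right) \left(-3 - 33\right) = \left(-461\right) \left(-36\right) = 16596$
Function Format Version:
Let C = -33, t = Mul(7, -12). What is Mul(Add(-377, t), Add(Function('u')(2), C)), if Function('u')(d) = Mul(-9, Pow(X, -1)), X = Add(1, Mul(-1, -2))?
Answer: 16596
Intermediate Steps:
X = 3 (X = Add(1, 2) = 3)
Function('u')(d) = -3 (Function('u')(d) = Mul(-9, Pow(3, -1)) = Mul(-9, Rational(1, 3)) = -3)
t = -84
Mul(Add(-377, t), Add(Function('u')(2), C)) = Mul(Add(-377, -84), Add(-3, -33)) = Mul(-461, -36) = 16596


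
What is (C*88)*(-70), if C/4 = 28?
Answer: -689920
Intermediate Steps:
C = 112 (C = 4*28 = 112)
(C*88)*(-70) = (112*88)*(-70) = 9856*(-70) = -689920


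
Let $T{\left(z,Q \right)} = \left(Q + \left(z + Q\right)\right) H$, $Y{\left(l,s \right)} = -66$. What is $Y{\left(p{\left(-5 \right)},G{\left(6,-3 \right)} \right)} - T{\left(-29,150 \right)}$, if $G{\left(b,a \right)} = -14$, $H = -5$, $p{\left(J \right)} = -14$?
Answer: $1289$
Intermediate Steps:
$T{\left(z,Q \right)} = - 10 Q - 5 z$ ($T{\left(z,Q \right)} = \left(Q + \left(z + Q\right)\right) \left(-5\right) = \left(Q + \left(Q + z\right)\right) \left(-5\right) = \left(z + 2 Q\right) \left(-5\right) = - 10 Q - 5 z$)
$Y{\left(p{\left(-5 \right)},G{\left(6,-3 \right)} \right)} - T{\left(-29,150 \right)} = -66 - \left(\left(-10\right) 150 - -145\right) = -66 - \left(-1500 + 145\right) = -66 - -1355 = -66 + 1355 = 1289$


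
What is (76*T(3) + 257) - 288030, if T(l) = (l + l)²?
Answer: -285037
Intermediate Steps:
T(l) = 4*l² (T(l) = (2*l)² = 4*l²)
(76*T(3) + 257) - 288030 = (76*(4*3²) + 257) - 288030 = (76*(4*9) + 257) - 288030 = (76*36 + 257) - 288030 = (2736 + 257) - 288030 = 2993 - 288030 = -285037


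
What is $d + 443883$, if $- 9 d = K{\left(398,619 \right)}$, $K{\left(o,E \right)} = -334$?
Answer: $\frac{3995281}{9} \approx 4.4392 \cdot 10^{5}$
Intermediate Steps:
$d = \frac{334}{9}$ ($d = \left(- \frac{1}{9}\right) \left(-334\right) = \frac{334}{9} \approx 37.111$)
$d + 443883 = \frac{334}{9} + 443883 = \frac{3995281}{9}$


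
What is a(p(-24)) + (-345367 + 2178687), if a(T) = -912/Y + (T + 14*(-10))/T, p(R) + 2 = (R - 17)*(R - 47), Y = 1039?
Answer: 5541120091303/3022451 ≈ 1.8333e+6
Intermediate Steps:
p(R) = -2 + (-47 + R)*(-17 + R) (p(R) = -2 + (R - 17)*(R - 47) = -2 + (-17 + R)*(-47 + R) = -2 + (-47 + R)*(-17 + R))
a(T) = -912/1039 + (-140 + T)/T (a(T) = -912/1039 + (T + 14*(-10))/T = -912*1/1039 + (T - 140)/T = -912/1039 + (-140 + T)/T)
a(p(-24)) + (-345367 + 2178687) = (127/1039 - 140/(797 + (-24)**2 - 64*(-24))) + (-345367 + 2178687) = (127/1039 - 140/(797 + 576 + 1536)) + 1833320 = (127/1039 - 140/2909) + 1833320 = 223983/3022451 + 1833320 = 5541120091303/3022451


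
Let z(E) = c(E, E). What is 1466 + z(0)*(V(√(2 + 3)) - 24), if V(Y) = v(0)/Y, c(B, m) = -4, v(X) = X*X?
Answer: 1562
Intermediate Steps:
v(X) = X²
z(E) = -4
V(Y) = 0 (V(Y) = 0²/Y = 0/Y = 0)
1466 + z(0)*(V(√(2 + 3)) - 24) = 1466 - 4*(0 - 24) = 1466 - 4*(-24) = 1466 + 96 = 1562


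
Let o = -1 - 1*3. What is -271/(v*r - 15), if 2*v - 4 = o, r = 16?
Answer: 271/15 ≈ 18.067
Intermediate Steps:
o = -4 (o = -1 - 3 = -4)
v = 0 (v = 2 + (1/2)*(-4) = 2 - 2 = 0)
-271/(v*r - 15) = -271/(0*16 - 15) = -271/(0 - 15) = -271/(-15) = -271*(-1/15) = 271/15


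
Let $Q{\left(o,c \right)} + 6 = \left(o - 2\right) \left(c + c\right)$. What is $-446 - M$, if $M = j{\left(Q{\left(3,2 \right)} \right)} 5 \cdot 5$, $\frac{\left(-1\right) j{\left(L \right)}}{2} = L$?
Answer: $-546$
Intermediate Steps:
$Q{\left(o,c \right)} = -6 + 2 c \left(-2 + o\right)$ ($Q{\left(o,c \right)} = -6 + \left(o - 2\right) \left(c + c\right) = -6 + \left(-2 + o\right) 2 c = -6 + 2 c \left(-2 + o\right)$)
$j{\left(L \right)} = - 2 L$
$M = 100$ ($M = - 2 \left(-6 - 8 + 2 \cdot 2 \cdot 3\right) 5 \cdot 5 = - 2 \left(-6 - 8 + 12\right) 5 \cdot 5 = \left(-2\right) \left(-2\right) 5 \cdot 5 = 4 \cdot 5 \cdot 5 = 20 \cdot 5 = 100$)
$-446 - M = -446 - 100 = -546$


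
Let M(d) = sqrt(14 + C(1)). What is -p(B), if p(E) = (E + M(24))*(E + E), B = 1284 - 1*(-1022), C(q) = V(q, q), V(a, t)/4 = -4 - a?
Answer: -10635272 - 4612*I*sqrt(6) ≈ -1.0635e+7 - 11297.0*I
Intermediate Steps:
V(a, t) = -16 - 4*a (V(a, t) = 4*(-4 - a) = -16 - 4*a)
C(q) = -16 - 4*q
M(d) = I*sqrt(6) (M(d) = sqrt(14 + (-16 - 4*1)) = sqrt(14 + (-16 - 4)) = sqrt(14 - 20) = sqrt(-6) = I*sqrt(6))
B = 2306 (B = 1284 + 1022 = 2306)
p(E) = 2*E*(E + I*sqrt(6)) (p(E) = (E + I*sqrt(6))*(E + E) = (E + I*sqrt(6))*(2*E) = 2*E*(E + I*sqrt(6)))
-p(B) = -2*2306*(2306 + I*sqrt(6)) = -(10635272 + 4612*I*sqrt(6)) = -10635272 - 4612*I*sqrt(6)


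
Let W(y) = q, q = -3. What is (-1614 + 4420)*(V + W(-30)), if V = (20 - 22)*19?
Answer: -115046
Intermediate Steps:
W(y) = -3
V = -38 (V = -2*19 = -38)
(-1614 + 4420)*(V + W(-30)) = (-1614 + 4420)*(-38 - 3) = 2806*(-41) = -115046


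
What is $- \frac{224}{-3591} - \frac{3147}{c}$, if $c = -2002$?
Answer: $\frac{1678475}{1027026} \approx 1.6343$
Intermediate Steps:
$- \frac{224}{-3591} - \frac{3147}{c} = - \frac{224}{-3591} - \frac{3147}{-2002} = \left(-224\right) \left(- \frac{1}{3591}\right) - - \frac{3147}{2002} = \frac{32}{513} + \frac{3147}{2002} = \frac{1678475}{1027026}$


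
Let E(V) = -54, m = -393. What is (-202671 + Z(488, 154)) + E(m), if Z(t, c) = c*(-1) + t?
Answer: -202391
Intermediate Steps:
Z(t, c) = t - c (Z(t, c) = -c + t = t - c)
(-202671 + Z(488, 154)) + E(m) = (-202671 + (488 - 1*154)) - 54 = (-202671 + (488 - 154)) - 54 = (-202671 + 334) - 54 = -202337 - 54 = -202391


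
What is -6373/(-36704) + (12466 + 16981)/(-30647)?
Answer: -885509357/1124867488 ≈ -0.78721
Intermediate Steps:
-6373/(-36704) + (12466 + 16981)/(-30647) = -6373*(-1/36704) + 29447*(-1/30647) = 6373/36704 - 29447/30647 = -885509357/1124867488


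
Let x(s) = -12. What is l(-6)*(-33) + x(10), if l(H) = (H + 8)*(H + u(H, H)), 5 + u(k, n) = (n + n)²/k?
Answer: 2298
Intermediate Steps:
u(k, n) = -5 + 4*n²/k (u(k, n) = -5 + (n + n)²/k = -5 + (2*n)²/k = -5 + (4*n²)/k = -5 + 4*n²/k)
l(H) = (-5 + 5*H)*(8 + H) (l(H) = (H + 8)*(H + (-5 + 4*H²/H)) = (8 + H)*(H + (-5 + 4*H)) = (8 + H)*(-5 + 5*H) = (-5 + 5*H)*(8 + H))
l(-6)*(-33) + x(10) = (-40 + 5*(-6)² + 35*(-6))*(-33) - 12 = (-40 + 5*36 - 210)*(-33) - 12 = (-40 + 180 - 210)*(-33) - 12 = -70*(-33) - 12 = 2310 - 12 = 2298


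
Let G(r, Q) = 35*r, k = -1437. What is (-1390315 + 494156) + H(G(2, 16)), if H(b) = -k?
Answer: -894722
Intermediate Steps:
H(b) = 1437 (H(b) = -1*(-1437) = 1437)
(-1390315 + 494156) + H(G(2, 16)) = (-1390315 + 494156) + 1437 = -896159 + 1437 = -894722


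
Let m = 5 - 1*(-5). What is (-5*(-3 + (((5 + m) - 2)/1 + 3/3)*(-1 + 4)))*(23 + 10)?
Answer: -6435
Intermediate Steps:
m = 10 (m = 5 + 5 = 10)
(-5*(-3 + (((5 + m) - 2)/1 + 3/3)*(-1 + 4)))*(23 + 10) = (-5*(-3 + (((5 + 10) - 2)/1 + 3/3)*(-1 + 4)))*(23 + 10) = -5*(-3 + ((15 - 2)*1 + 3*(⅓))*3)*33 = -5*(-3 + (13*1 + 1)*3)*33 = -5*(-3 + (13 + 1)*3)*33 = -5*(-3 + 14*3)*33 = -5*(-3 + 42)*33 = -5*39*33 = -195*33 = -6435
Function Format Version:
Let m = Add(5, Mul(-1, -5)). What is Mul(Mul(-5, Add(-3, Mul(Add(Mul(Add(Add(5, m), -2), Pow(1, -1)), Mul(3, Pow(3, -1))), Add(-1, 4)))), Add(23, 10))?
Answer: -6435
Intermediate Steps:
m = 10 (m = Add(5, 5) = 10)
Mul(Mul(-5, Add(-3, Mul(Add(Mul(Add(Add(5, m), -2), Pow(1, -1)), Mul(3, Pow(3, -1))), Add(-1, 4)))), Add(23, 10)) = Mul(Mul(-5, Add(-3, Mul(Add(Mul(Add(Add(5, 10), -2), Pow(1, -1)), Mul(3, Pow(3, -1))), Add(-1, 4)))), Add(23, 10)) = Mul(Mul(-5, Add(-3, Mul(Add(Mul(Add(15, -2), 1), Mul(3, Rational(1, 3))), 3))), 33) = Mul(Mul(-5, Add(-3, Mul(Add(Mul(13, 1), 1), 3))), 33) = Mul(Mul(-5, Add(-3, Mul(Add(13, 1), 3))), 33) = Mul(Mul(-5, Add(-3, Mul(14, 3))), 33) = Mul(Mul(-5, Add(-3, 42)), 33) = Mul(Mul(-5, 39), 33) = Mul(-195, 33) = -6435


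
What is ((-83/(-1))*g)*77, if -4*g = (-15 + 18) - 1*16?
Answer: 83083/4 ≈ 20771.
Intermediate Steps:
g = 13/4 (g = -((-15 + 18) - 1*16)/4 = -(3 - 16)/4 = -1/4*(-13) = 13/4 ≈ 3.2500)
((-83/(-1))*g)*77 = (-83/(-1)*(13/4))*77 = (-83*(-1)*(13/4))*77 = (83*(13/4))*77 = (1079/4)*77 = 83083/4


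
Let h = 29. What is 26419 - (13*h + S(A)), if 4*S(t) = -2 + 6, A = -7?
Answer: 26041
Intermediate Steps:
S(t) = 1 (S(t) = (-2 + 6)/4 = (¼)*4 = 1)
26419 - (13*h + S(A)) = 26419 - (13*29 + 1) = 26419 - (377 + 1) = 26419 - 1*378 = 26419 - 378 = 26041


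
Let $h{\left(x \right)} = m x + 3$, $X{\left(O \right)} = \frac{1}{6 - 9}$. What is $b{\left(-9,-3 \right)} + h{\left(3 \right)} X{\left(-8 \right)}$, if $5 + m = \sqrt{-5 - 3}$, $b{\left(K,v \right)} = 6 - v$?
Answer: $13 - 2 i \sqrt{2} \approx 13.0 - 2.8284 i$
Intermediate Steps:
$m = -5 + 2 i \sqrt{2}$ ($m = -5 + \sqrt{-5 - 3} = -5 + \sqrt{-8} = -5 + 2 i \sqrt{2} \approx -5.0 + 2.8284 i$)
$X{\left(O \right)} = - \frac{1}{3}$ ($X{\left(O \right)} = \frac{1}{-3} = - \frac{1}{3}$)
$h{\left(x \right)} = 3 + x \left(-5 + 2 i \sqrt{2}\right)$ ($h{\left(x \right)} = \left(-5 + 2 i \sqrt{2}\right) x + 3 = x \left(-5 + 2 i \sqrt{2}\right) + 3 = 3 + x \left(-5 + 2 i \sqrt{2}\right)$)
$b{\left(-9,-3 \right)} + h{\left(3 \right)} X{\left(-8 \right)} = \left(6 - -3\right) + \left(3 - 3 \left(5 - 2 i \sqrt{2}\right)\right) \left(- \frac{1}{3}\right) = \left(6 + 3\right) + \left(3 - \left(15 - 6 i \sqrt{2}\right)\right) \left(- \frac{1}{3}\right) = 9 + \left(-12 + 6 i \sqrt{2}\right) \left(- \frac{1}{3}\right) = 9 + \left(4 - 2 i \sqrt{2}\right) = 13 - 2 i \sqrt{2}$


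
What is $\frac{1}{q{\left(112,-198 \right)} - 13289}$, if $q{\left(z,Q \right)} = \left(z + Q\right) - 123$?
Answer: $- \frac{1}{13498} \approx -7.4085 \cdot 10^{-5}$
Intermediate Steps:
$q{\left(z,Q \right)} = -123 + Q + z$ ($q{\left(z,Q \right)} = \left(Q + z\right) - 123 = -123 + Q + z$)
$\frac{1}{q{\left(112,-198 \right)} - 13289} = \frac{1}{\left(-123 - 198 + 112\right) - 13289} = \frac{1}{-209 - 13289} = \frac{1}{-13498} = - \frac{1}{13498}$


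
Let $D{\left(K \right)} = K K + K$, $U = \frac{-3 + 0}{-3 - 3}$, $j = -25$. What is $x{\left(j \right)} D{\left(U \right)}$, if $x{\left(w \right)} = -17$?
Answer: $- \frac{51}{4} \approx -12.75$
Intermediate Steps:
$U = \frac{1}{2}$ ($U = - \frac{3}{-6} = \left(-3\right) \left(- \frac{1}{6}\right) = \frac{1}{2} \approx 0.5$)
$D{\left(K \right)} = K + K^{2}$ ($D{\left(K \right)} = K^{2} + K = K + K^{2}$)
$x{\left(j \right)} D{\left(U \right)} = - 17 \frac{1 + \frac{1}{2}}{2} = - 17 \cdot \frac{1}{2} \cdot \frac{3}{2} = \left(-17\right) \frac{3}{4} = - \frac{51}{4}$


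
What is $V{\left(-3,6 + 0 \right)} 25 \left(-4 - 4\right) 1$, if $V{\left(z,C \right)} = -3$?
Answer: $600$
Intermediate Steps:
$V{\left(-3,6 + 0 \right)} 25 \left(-4 - 4\right) 1 = \left(-3\right) 25 \left(-4 - 4\right) 1 = - 75 \left(\left(-8\right) 1\right) = \left(-75\right) \left(-8\right) = 600$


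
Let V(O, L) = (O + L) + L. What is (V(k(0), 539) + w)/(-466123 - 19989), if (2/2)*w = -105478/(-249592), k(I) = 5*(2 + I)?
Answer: -135830787/60664833152 ≈ -0.0022390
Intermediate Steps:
k(I) = 10 + 5*I
V(O, L) = O + 2*L (V(O, L) = (L + O) + L = O + 2*L)
w = 52739/124796 (w = -105478/(-249592) = -105478*(-1/249592) = 52739/124796 ≈ 0.42260)
(V(k(0), 539) + w)/(-466123 - 19989) = (((10 + 5*0) + 2*539) + 52739/124796)/(-466123 - 19989) = (((10 + 0) + 1078) + 52739/124796)/(-486112) = ((10 + 1078) + 52739/124796)*(-1/486112) = (1088 + 52739/124796)*(-1/486112) = (135830787/124796)*(-1/486112) = -135830787/60664833152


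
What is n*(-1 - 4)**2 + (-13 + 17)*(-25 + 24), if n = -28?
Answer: -704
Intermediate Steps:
n*(-1 - 4)**2 + (-13 + 17)*(-25 + 24) = -28*(-1 - 4)**2 + (-13 + 17)*(-25 + 24) = -28*(-5)**2 + 4*(-1) = -28*25 - 4 = -700 - 4 = -704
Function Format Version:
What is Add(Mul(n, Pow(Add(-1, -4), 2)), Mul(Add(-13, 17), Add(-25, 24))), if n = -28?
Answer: -704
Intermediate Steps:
Add(Mul(n, Pow(Add(-1, -4), 2)), Mul(Add(-13, 17), Add(-25, 24))) = Add(Mul(-28, Pow(Add(-1, -4), 2)), Mul(Add(-13, 17), Add(-25, 24))) = Add(Mul(-28, Pow(-5, 2)), Mul(4, -1)) = Add(Mul(-28, 25), -4) = Add(-700, -4) = -704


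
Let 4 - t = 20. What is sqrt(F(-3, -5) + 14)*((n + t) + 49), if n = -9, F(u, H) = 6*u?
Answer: 48*I ≈ 48.0*I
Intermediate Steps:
t = -16 (t = 4 - 1*20 = 4 - 20 = -16)
sqrt(F(-3, -5) + 14)*((n + t) + 49) = sqrt(6*(-3) + 14)*((-9 - 16) + 49) = sqrt(-18 + 14)*(-25 + 49) = sqrt(-4)*24 = (2*I)*24 = 48*I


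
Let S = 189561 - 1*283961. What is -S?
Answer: 94400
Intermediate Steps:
S = -94400 (S = 189561 - 283961 = -94400)
-S = -1*(-94400) = 94400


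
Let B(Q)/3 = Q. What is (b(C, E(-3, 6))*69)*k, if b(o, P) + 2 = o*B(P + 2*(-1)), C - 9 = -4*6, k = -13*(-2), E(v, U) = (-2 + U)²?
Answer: -1133808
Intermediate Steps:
B(Q) = 3*Q
k = 26
C = -15 (C = 9 - 4*6 = 9 - 24 = -15)
b(o, P) = -2 + o*(-6 + 3*P) (b(o, P) = -2 + o*(3*(P + 2*(-1))) = -2 + o*(3*(P - 2)) = -2 + o*(3*(-2 + P)) = -2 + o*(-6 + 3*P))
(b(C, E(-3, 6))*69)*k = ((-2 + 3*(-15)*(-2 + (-2 + 6)²))*69)*26 = ((-2 + 3*(-15)*(-2 + 4²))*69)*26 = ((-2 + 3*(-15)*(-2 + 16))*69)*26 = ((-2 + 3*(-15)*14)*69)*26 = ((-2 - 630)*69)*26 = -632*69*26 = -43608*26 = -1133808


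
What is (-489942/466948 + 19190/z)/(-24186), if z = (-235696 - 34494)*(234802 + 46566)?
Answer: 931169534949419/21464291201881915344 ≈ 4.3382e-5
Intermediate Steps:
z = -76022819920 (z = -270190*281368 = -76022819920)
(-489942/466948 + 19190/z)/(-24186) = (-489942/466948 + 19190/(-76022819920))/(-24186) = (-489942*1/466948 + 19190*(-1/76022819920))*(-1/24186) = (-244971/233474 - 1919/7602281992)*(-1/24186) = -931169534949419/887467592900104*(-1/24186) = 931169534949419/21464291201881915344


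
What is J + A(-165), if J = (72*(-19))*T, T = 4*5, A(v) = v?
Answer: -27525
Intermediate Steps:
T = 20
J = -27360 (J = (72*(-19))*20 = -1368*20 = -27360)
J + A(-165) = -27360 - 165 = -27525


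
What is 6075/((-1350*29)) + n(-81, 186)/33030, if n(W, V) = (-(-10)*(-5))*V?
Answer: -27889/63858 ≈ -0.43673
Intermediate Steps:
n(W, V) = -50*V (n(W, V) = (-2*25)*V = -50*V)
6075/((-1350*29)) + n(-81, 186)/33030 = 6075/((-1350*29)) - 50*186/33030 = 6075/(-39150) - 9300*1/33030 = 6075*(-1/39150) - 310/1101 = -9/58 - 310/1101 = -27889/63858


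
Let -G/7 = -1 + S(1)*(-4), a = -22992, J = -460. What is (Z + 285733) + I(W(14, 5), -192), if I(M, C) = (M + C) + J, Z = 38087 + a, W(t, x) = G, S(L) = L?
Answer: 300211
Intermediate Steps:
G = 35 (G = -7*(-1 + 1*(-4)) = -7*(-1 - 4) = -7*(-5) = 35)
W(t, x) = 35
Z = 15095 (Z = 38087 - 22992 = 15095)
I(M, C) = -460 + C + M (I(M, C) = (M + C) - 460 = (C + M) - 460 = -460 + C + M)
(Z + 285733) + I(W(14, 5), -192) = (15095 + 285733) + (-460 - 192 + 35) = 300828 - 617 = 300211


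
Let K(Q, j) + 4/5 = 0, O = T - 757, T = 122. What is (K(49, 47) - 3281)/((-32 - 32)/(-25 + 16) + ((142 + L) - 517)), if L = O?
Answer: 147681/45130 ≈ 3.2723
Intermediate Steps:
O = -635 (O = 122 - 757 = -635)
K(Q, j) = -4/5 (K(Q, j) = -4/5 + 0 = -4/5)
L = -635
(K(49, 47) - 3281)/((-32 - 32)/(-25 + 16) + ((142 + L) - 517)) = (-4/5 - 3281)/((-32 - 32)/(-25 + 16) + ((142 - 635) - 517)) = -16409/(5*(-64/(-9) + (-493 - 517))) = -16409/(5*(-1/9*(-64) - 1010)) = -16409/(5*(64/9 - 1010)) = -16409/(5*(-9026/9)) = -16409/5*(-9/9026) = 147681/45130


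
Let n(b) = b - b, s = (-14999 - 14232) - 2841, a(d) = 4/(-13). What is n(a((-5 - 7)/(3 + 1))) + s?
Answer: -32072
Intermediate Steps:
a(d) = -4/13 (a(d) = 4*(-1/13) = -4/13)
s = -32072 (s = -29231 - 2841 = -32072)
n(b) = 0
n(a((-5 - 7)/(3 + 1))) + s = 0 - 32072 = -32072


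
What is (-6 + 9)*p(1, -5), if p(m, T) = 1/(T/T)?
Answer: 3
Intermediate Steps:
p(m, T) = 1 (p(m, T) = 1/1 = 1)
(-6 + 9)*p(1, -5) = (-6 + 9)*1 = 3*1 = 3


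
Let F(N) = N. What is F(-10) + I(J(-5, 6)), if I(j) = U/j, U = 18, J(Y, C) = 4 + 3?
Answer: -52/7 ≈ -7.4286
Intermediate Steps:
J(Y, C) = 7
I(j) = 18/j
F(-10) + I(J(-5, 6)) = -10 + 18/7 = -52/7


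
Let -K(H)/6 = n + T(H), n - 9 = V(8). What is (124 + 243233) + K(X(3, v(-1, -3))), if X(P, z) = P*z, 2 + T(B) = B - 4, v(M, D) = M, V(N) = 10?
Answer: 243297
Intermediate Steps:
T(B) = -6 + B (T(B) = -2 + (B - 4) = -2 + (-4 + B) = -6 + B)
n = 19 (n = 9 + 10 = 19)
K(H) = -78 - 6*H (K(H) = -6*(19 + (-6 + H)) = -6*(13 + H) = -78 - 6*H)
(124 + 243233) + K(X(3, v(-1, -3))) = (124 + 243233) + (-78 - 18*(-1)) = 243357 + (-78 - 6*(-3)) = 243357 + (-78 + 18) = 243357 - 60 = 243297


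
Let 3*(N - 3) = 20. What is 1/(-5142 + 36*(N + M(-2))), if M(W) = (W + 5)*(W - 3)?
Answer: -1/5334 ≈ -0.00018748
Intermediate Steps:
N = 29/3 (N = 3 + (⅓)*20 = 3 + 20/3 = 29/3 ≈ 9.6667)
M(W) = (-3 + W)*(5 + W) (M(W) = (5 + W)*(-3 + W) = (-3 + W)*(5 + W))
1/(-5142 + 36*(N + M(-2))) = 1/(-5142 + 36*(29/3 + (-15 + (-2)² + 2*(-2)))) = 1/(-5142 + 36*(29/3 + (-15 + 4 - 4))) = 1/(-5142 + 36*(29/3 - 15)) = 1/(-5142 + 36*(-16/3)) = 1/(-5142 - 192) = 1/(-5334) = -1/5334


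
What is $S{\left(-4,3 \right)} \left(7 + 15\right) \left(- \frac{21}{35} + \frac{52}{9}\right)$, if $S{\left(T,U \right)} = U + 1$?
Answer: $\frac{20504}{45} \approx 455.64$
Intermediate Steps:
$S{\left(T,U \right)} = 1 + U$
$S{\left(-4,3 \right)} \left(7 + 15\right) \left(- \frac{21}{35} + \frac{52}{9}\right) = \left(1 + 3\right) \left(7 + 15\right) \left(- \frac{21}{35} + \frac{52}{9}\right) = 4 \cdot 22 \left(\left(-21\right) \frac{1}{35} + 52 \cdot \frac{1}{9}\right) = 88 \left(- \frac{3}{5} + \frac{52}{9}\right) = 88 \cdot \frac{233}{45} = \frac{20504}{45}$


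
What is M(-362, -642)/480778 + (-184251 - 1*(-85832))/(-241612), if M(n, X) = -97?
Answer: 23647126809/58080867068 ≈ 0.40714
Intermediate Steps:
M(-362, -642)/480778 + (-184251 - 1*(-85832))/(-241612) = -97/480778 + (-184251 - 1*(-85832))/(-241612) = -97*1/480778 + (-184251 + 85832)*(-1/241612) = -97/480778 - 98419*(-1/241612) = -97/480778 + 98419/241612 = 23647126809/58080867068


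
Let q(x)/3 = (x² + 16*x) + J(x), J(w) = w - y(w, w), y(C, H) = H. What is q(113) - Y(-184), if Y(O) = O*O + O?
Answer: 10059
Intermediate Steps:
Y(O) = O + O² (Y(O) = O² + O = O + O²)
J(w) = 0 (J(w) = w - w = 0)
q(x) = 3*x² + 48*x (q(x) = 3*((x² + 16*x) + 0) = 3*(x² + 16*x) = 3*x² + 48*x)
q(113) - Y(-184) = 3*113*(16 + 113) - (-184)*(1 - 184) = 3*113*129 - (-184)*(-183) = 43731 - 1*33672 = 43731 - 33672 = 10059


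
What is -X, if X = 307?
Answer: -307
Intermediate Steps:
-X = -1*307 = -307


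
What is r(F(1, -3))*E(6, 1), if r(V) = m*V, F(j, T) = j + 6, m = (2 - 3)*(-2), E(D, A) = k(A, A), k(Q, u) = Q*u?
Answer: 14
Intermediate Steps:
E(D, A) = A² (E(D, A) = A*A = A²)
m = 2 (m = -1*(-2) = 2)
F(j, T) = 6 + j
r(V) = 2*V
r(F(1, -3))*E(6, 1) = (2*(6 + 1))*1² = (2*7)*1 = 14*1 = 14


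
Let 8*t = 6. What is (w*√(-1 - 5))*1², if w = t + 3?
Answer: 15*I*√6/4 ≈ 9.1856*I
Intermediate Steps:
t = ¾ (t = (⅛)*6 = ¾ ≈ 0.75000)
w = 15/4 (w = ¾ + 3 = 15/4 ≈ 3.7500)
(w*√(-1 - 5))*1² = (15*√(-1 - 5)/4)*1² = (15*√(-6)/4)*1 = (15*(I*√6)/4)*1 = (15*I*√6/4)*1 = 15*I*√6/4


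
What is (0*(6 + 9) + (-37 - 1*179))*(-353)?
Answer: 76248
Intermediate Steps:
(0*(6 + 9) + (-37 - 1*179))*(-353) = (0*15 + (-37 - 179))*(-353) = (0 - 216)*(-353) = -216*(-353) = 76248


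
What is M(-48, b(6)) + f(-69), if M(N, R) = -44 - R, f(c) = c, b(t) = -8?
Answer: -105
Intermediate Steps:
M(-48, b(6)) + f(-69) = (-44 - 1*(-8)) - 69 = (-44 + 8) - 69 = -36 - 69 = -105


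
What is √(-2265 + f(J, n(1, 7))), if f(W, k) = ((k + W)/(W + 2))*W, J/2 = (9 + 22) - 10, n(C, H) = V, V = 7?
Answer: I*√1073622/22 ≈ 47.098*I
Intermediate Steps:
n(C, H) = 7
J = 42 (J = 2*((9 + 22) - 10) = 2*(31 - 10) = 2*21 = 42)
f(W, k) = W*(W + k)/(2 + W) (f(W, k) = ((W + k)/(2 + W))*W = W*(W + k)/(2 + W))
√(-2265 + f(J, n(1, 7))) = √(-2265 + 42*(42 + 7)/(2 + 42)) = √(-2265 + 42*49/44) = √(-2265 + 42*(1/44)*49) = √(-2265 + 1029/22) = √(-48801/22) = I*√1073622/22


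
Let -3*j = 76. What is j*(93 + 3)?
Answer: -2432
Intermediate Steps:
j = -76/3 (j = -1/3*76 = -76/3 ≈ -25.333)
j*(93 + 3) = -76*(93 + 3)/3 = -76/3*96 = -2432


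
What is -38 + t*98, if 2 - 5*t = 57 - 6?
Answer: -4992/5 ≈ -998.40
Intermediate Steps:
t = -49/5 (t = 2/5 - (57 - 6)/5 = 2/5 - 1/5*51 = 2/5 - 51/5 = -49/5 ≈ -9.8000)
-38 + t*98 = -38 - 49/5*98 = -38 - 4802/5 = -4992/5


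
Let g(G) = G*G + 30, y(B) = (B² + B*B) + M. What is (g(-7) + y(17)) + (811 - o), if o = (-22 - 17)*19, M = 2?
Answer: 2211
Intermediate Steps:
y(B) = 2 + 2*B² (y(B) = (B² + B*B) + 2 = (B² + B²) + 2 = 2*B² + 2 = 2 + 2*B²)
g(G) = 30 + G² (g(G) = G² + 30 = 30 + G²)
o = -741 (o = -39*19 = -741)
(g(-7) + y(17)) + (811 - o) = ((30 + (-7)²) + (2 + 2*17²)) + (811 - 1*(-741)) = ((30 + 49) + (2 + 2*289)) + (811 + 741) = (79 + (2 + 578)) + 1552 = (79 + 580) + 1552 = 659 + 1552 = 2211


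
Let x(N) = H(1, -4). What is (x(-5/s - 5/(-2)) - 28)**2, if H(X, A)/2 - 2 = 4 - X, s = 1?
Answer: 324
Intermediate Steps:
H(X, A) = 12 - 2*X (H(X, A) = 4 + 2*(4 - X) = 4 + (8 - 2*X) = 12 - 2*X)
x(N) = 10 (x(N) = 12 - 2*1 = 12 - 2 = 10)
(x(-5/s - 5/(-2)) - 28)**2 = (10 - 28)**2 = (-18)**2 = 324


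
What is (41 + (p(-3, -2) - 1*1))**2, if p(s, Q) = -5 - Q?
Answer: 1369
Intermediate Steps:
(41 + (p(-3, -2) - 1*1))**2 = (41 + ((-5 - 1*(-2)) - 1*1))**2 = (41 + ((-5 + 2) - 1))**2 = (41 + (-3 - 1))**2 = (41 - 4)**2 = 37**2 = 1369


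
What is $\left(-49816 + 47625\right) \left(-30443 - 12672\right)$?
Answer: $94464965$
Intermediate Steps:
$\left(-49816 + 47625\right) \left(-30443 - 12672\right) = \left(-2191\right) \left(-43115\right) = 94464965$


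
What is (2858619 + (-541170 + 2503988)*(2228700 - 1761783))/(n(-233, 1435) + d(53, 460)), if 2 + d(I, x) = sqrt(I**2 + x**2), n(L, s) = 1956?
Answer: 1790794007716650/3603707 - 916475950725*sqrt(214409)/3603707 ≈ 3.7917e+8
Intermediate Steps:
d(I, x) = -2 + sqrt(I**2 + x**2)
(2858619 + (-541170 + 2503988)*(2228700 - 1761783))/(n(-233, 1435) + d(53, 460)) = (2858619 + (-541170 + 2503988)*(2228700 - 1761783))/(1956 + (-2 + sqrt(53**2 + 460**2))) = (2858619 + 1962818*466917)/(1956 + (-2 + sqrt(2809 + 211600))) = (2858619 + 916473092106)/(1956 + (-2 + sqrt(214409))) = 916475950725/(1954 + sqrt(214409))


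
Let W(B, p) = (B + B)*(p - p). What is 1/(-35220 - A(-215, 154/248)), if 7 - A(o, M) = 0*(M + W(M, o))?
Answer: -1/35227 ≈ -2.8387e-5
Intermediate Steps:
W(B, p) = 0 (W(B, p) = (2*B)*0 = 0)
A(o, M) = 7 (A(o, M) = 7 - 0*(M + 0) = 7 - 0*M = 7 - 1*0 = 7 + 0 = 7)
1/(-35220 - A(-215, 154/248)) = 1/(-35220 - 1*7) = 1/(-35220 - 7) = 1/(-35227) = -1/35227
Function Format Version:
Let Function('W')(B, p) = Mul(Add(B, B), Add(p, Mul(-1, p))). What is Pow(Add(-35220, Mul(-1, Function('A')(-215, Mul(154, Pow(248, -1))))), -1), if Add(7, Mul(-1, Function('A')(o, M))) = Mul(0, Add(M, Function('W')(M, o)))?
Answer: Rational(-1, 35227) ≈ -2.8387e-5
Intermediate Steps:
Function('W')(B, p) = 0 (Function('W')(B, p) = Mul(Mul(2, B), 0) = 0)
Function('A')(o, M) = 7 (Function('A')(o, M) = Add(7, Mul(-1, Mul(0, Add(M, 0)))) = Add(7, Mul(-1, Mul(0, M))) = Add(7, Mul(-1, 0)) = Add(7, 0) = 7)
Pow(Add(-35220, Mul(-1, Function('A')(-215, Mul(154, Pow(248, -1))))), -1) = Pow(Add(-35220, Mul(-1, 7)), -1) = Pow(Add(-35220, -7), -1) = Pow(-35227, -1) = Rational(-1, 35227)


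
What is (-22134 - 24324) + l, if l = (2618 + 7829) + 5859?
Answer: -30152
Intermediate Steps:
l = 16306 (l = 10447 + 5859 = 16306)
(-22134 - 24324) + l = (-22134 - 24324) + 16306 = -46458 + 16306 = -30152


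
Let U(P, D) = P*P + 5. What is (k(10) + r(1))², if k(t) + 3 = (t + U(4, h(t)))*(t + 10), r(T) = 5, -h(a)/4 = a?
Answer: 386884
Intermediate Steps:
h(a) = -4*a
U(P, D) = 5 + P² (U(P, D) = P² + 5 = 5 + P²)
k(t) = -3 + (10 + t)*(21 + t) (k(t) = -3 + (t + (5 + 4²))*(t + 10) = -3 + (t + (5 + 16))*(10 + t) = -3 + (t + 21)*(10 + t) = -3 + (21 + t)*(10 + t) = -3 + (10 + t)*(21 + t))
(k(10) + r(1))² = ((207 + 10² + 31*10) + 5)² = ((207 + 100 + 310) + 5)² = (617 + 5)² = 622² = 386884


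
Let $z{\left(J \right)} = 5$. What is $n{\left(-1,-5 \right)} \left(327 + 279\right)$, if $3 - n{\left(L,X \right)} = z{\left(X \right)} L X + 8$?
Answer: $-18180$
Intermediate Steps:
$n{\left(L,X \right)} = -5 - 5 L X$ ($n{\left(L,X \right)} = 3 - \left(5 L X + 8\right) = 3 - \left(8 + 5 L X\right) = -5 - 5 L X$)
$n{\left(-1,-5 \right)} \left(327 + 279\right) = \left(-5 - \left(-5\right) \left(-5\right)\right) \left(327 + 279\right) = \left(-5 - 25\right) 606 = \left(-30\right) 606 = -18180$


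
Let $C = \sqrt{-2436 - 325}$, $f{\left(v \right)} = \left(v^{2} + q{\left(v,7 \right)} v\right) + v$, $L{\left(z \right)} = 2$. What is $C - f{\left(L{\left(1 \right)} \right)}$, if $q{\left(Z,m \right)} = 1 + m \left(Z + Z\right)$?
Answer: $-64 + i \sqrt{2761} \approx -64.0 + 52.545 i$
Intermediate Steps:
$q{\left(Z,m \right)} = 1 + 2 Z m$ ($q{\left(Z,m \right)} = 1 + m 2 Z = 1 + 2 Z m$)
$f{\left(v \right)} = v + v^{2} + v \left(1 + 14 v\right)$ ($f{\left(v \right)} = \left(v^{2} + \left(1 + 2 v 7\right) v\right) + v = \left(v^{2} + \left(1 + 14 v\right) v\right) + v = \left(v^{2} + v \left(1 + 14 v\right)\right) + v = v + v^{2} + v \left(1 + 14 v\right)$)
$C = i \sqrt{2761}$ ($C = \sqrt{-2761} = i \sqrt{2761} \approx 52.545 i$)
$C - f{\left(L{\left(1 \right)} \right)} = i \sqrt{2761} - 2 \left(2 + 15 \cdot 2\right) = i \sqrt{2761} - 2 \left(2 + 30\right) = i \sqrt{2761} - 2 \cdot 32 = i \sqrt{2761} - 64 = -64 + i \sqrt{2761}$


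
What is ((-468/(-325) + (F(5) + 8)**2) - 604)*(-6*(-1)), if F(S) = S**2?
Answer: 72966/25 ≈ 2918.6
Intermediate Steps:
((-468/(-325) + (F(5) + 8)**2) - 604)*(-6*(-1)) = ((-468/(-325) + (5**2 + 8)**2) - 604)*(-6*(-1)) = ((-468*(-1/325) + (25 + 8)**2) - 604)*6 = ((36/25 + 33**2) - 604)*6 = ((36/25 + 1089) - 604)*6 = (27261/25 - 604)*6 = (12161/25)*6 = 72966/25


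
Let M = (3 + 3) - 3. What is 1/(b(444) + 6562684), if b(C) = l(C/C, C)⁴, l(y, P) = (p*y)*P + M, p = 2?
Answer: 1/630253604845 ≈ 1.5867e-12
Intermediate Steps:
M = 3 (M = 6 - 3 = 3)
l(y, P) = 3 + 2*P*y (l(y, P) = (2*y)*P + 3 = 2*P*y + 3 = 3 + 2*P*y)
b(C) = (3 + 2*C)⁴ (b(C) = (3 + 2*C*(C/C))⁴ = (3 + 2*C*1)⁴ = (3 + 2*C)⁴)
1/(b(444) + 6562684) = 1/((3 + 2*444)⁴ + 6562684) = 1/((3 + 888)⁴ + 6562684) = 1/(891⁴ + 6562684) = 1/(630247042161 + 6562684) = 1/630253604845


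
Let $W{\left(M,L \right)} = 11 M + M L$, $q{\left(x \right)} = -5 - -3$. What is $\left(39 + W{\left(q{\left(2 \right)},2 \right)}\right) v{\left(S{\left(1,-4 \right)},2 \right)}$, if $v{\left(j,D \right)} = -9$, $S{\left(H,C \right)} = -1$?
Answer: $-117$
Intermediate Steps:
$q{\left(x \right)} = -2$ ($q{\left(x \right)} = -5 + 3 = -2$)
$W{\left(M,L \right)} = 11 M + L M$
$\left(39 + W{\left(q{\left(2 \right)},2 \right)}\right) v{\left(S{\left(1,-4 \right)},2 \right)} = \left(39 - 2 \left(11 + 2\right)\right) \left(-9\right) = \left(39 - 26\right) \left(-9\right) = 13 \left(-9\right) = -117$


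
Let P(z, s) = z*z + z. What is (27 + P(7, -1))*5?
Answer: 415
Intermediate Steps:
P(z, s) = z + z**2 (P(z, s) = z**2 + z = z + z**2)
(27 + P(7, -1))*5 = (27 + 7*(1 + 7))*5 = (27 + 7*8)*5 = (27 + 56)*5 = 83*5 = 415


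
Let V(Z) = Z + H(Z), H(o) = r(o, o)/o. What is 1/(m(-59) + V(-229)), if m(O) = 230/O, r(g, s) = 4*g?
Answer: -59/13505 ≈ -0.0043688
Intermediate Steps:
H(o) = 4 (H(o) = (4*o)/o = 4)
V(Z) = 4 + Z (V(Z) = Z + 4 = 4 + Z)
1/(m(-59) + V(-229)) = 1/(230/(-59) + (4 - 229)) = 1/(230*(-1/59) - 225) = 1/(-230/59 - 225) = 1/(-13505/59) = -59/13505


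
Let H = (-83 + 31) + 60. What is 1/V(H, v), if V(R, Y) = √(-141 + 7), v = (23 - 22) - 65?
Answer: -I*√134/134 ≈ -0.086387*I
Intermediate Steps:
H = 8 (H = -52 + 60 = 8)
v = -64 (v = 1 - 65 = -64)
V(R, Y) = I*√134 (V(R, Y) = √(-134) = I*√134)
1/V(H, v) = 1/(I*√134) = -I*√134/134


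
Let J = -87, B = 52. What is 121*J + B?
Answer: -10475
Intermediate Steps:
121*J + B = 121*(-87) + 52 = -10527 + 52 = -10475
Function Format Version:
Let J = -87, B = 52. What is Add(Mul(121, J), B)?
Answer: -10475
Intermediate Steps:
Add(Mul(121, J), B) = Add(Mul(121, -87), 52) = Add(-10527, 52) = -10475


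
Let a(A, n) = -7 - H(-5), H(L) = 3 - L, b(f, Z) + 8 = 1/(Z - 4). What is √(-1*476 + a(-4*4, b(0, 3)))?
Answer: I*√491 ≈ 22.159*I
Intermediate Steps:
b(f, Z) = -8 + 1/(-4 + Z) (b(f, Z) = -8 + 1/(Z - 4) = -8 + 1/(-4 + Z))
a(A, n) = -15 (a(A, n) = -7 - (3 - 1*(-5)) = -7 - (3 + 5) = -7 - 1*8 = -7 - 8 = -15)
√(-1*476 + a(-4*4, b(0, 3))) = √(-1*476 - 15) = √(-476 - 15) = √(-491) = I*√491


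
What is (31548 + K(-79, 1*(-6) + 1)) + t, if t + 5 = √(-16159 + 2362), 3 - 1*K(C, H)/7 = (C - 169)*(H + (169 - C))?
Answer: 453412 + 3*I*√1533 ≈ 4.5341e+5 + 117.46*I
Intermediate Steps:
K(C, H) = 21 - 7*(-169 + C)*(169 + H - C) (K(C, H) = 21 - 7*(C - 169)*(H + (169 - C)) = 21 - 7*(-169 + C)*(169 + H - C))
t = -5 + 3*I*√1533 (t = -5 + √(-16159 + 2362) = -5 + √(-13797) = -5 + 3*I*√1533 ≈ -5.0 + 117.46*I)
(31548 + K(-79, 1*(-6) + 1)) + t = (31548 + (199948 - 2366*(-79) + 7*(-79)² + 1183*(1*(-6) + 1) - 7*(-79)*(1*(-6) + 1))) + (-5 + 3*I*√1533) = (31548 + (199948 + 186914 + 7*6241 + 1183*(-6 + 1) - 7*(-79)*(-6 + 1))) + (-5 + 3*I*√1533) = (31548 + (199948 + 186914 + 43687 + 1183*(-5) - 7*(-79)*(-5))) + (-5 + 3*I*√1533) = (31548 + (199948 + 186914 + 43687 - 5915 - 2765)) + (-5 + 3*I*√1533) = (31548 + 421869) + (-5 + 3*I*√1533) = 453417 + (-5 + 3*I*√1533) = 453412 + 3*I*√1533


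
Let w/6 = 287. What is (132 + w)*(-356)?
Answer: -660024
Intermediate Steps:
w = 1722 (w = 6*287 = 1722)
(132 + w)*(-356) = (132 + 1722)*(-356) = 1854*(-356) = -660024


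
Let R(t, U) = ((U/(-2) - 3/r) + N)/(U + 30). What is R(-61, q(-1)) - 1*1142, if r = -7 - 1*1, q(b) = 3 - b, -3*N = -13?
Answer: -931807/816 ≈ -1141.9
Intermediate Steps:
N = 13/3 (N = -⅓*(-13) = 13/3 ≈ 4.3333)
r = -8 (r = -7 - 1 = -8)
R(t, U) = (113/24 - U/2)/(30 + U) (R(t, U) = ((U/(-2) - 3/(-8)) + 13/3)/(U + 30) = ((U*(-½) - 3*(-⅛)) + 13/3)/(30 + U) = ((-U/2 + 3/8) + 13/3)/(30 + U) = ((3/8 - U/2) + 13/3)/(30 + U) = (113/24 - U/2)/(30 + U))
R(-61, q(-1)) - 1*1142 = (113 - 12*(3 - 1*(-1)))/(24*(30 + (3 - 1*(-1)))) - 1*1142 = (113 - 12*(3 + 1))/(24*(30 + (3 + 1))) - 1142 = (113 - 12*4)/(24*(30 + 4)) - 1142 = (1/24)*(113 - 48)/34 - 1142 = (1/24)*(1/34)*65 - 1142 = 65/816 - 1142 = -931807/816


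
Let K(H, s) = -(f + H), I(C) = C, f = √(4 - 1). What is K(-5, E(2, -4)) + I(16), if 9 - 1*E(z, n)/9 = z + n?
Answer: 21 - √3 ≈ 19.268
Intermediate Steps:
f = √3 ≈ 1.7320
E(z, n) = 81 - 9*n - 9*z (E(z, n) = 81 - 9*(z + n) = 81 - 9*(n + z) = 81 + (-9*n - 9*z) = 81 - 9*n - 9*z)
K(H, s) = -H - √3 (K(H, s) = -(√3 + H) = -(H + √3) = -H - √3)
K(-5, E(2, -4)) + I(16) = (-1*(-5) - √3) + 16 = (5 - √3) + 16 = 21 - √3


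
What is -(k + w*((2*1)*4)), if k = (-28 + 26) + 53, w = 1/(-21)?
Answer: -1063/21 ≈ -50.619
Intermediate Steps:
w = -1/21 ≈ -0.047619
k = 51 (k = -2 + 53 = 51)
-(k + w*((2*1)*4)) = -(51 - 2*1*4/21) = -(51 - 2*4/21) = -(51 - 1/21*8) = -(51 - 8/21) = -1*1063/21 = -1063/21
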